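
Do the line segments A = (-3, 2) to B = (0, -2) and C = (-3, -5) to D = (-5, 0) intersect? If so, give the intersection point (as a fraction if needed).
No (intersection of containing lines falls outside at least one segment)

Parametrize and solve: t = -2, s = 3. At least one of these is outside [0, 1], so the segments do not intersect.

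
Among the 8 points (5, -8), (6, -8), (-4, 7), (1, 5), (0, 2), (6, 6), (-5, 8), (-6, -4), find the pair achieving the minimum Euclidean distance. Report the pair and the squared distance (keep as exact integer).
Pair = ((5, -8), (6, -8)); squared distance = 1

Compute all C(8, 2) = 28 pairwise squared distances (x_i − x_j)² + (y_i − y_j)². The minimum is 1, attained by the pair ((5, -8), (6, -8)).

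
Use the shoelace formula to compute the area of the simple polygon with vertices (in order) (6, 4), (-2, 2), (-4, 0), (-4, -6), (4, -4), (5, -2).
Area = 68

Shoelace formula: Area = (1/2) |Σ_i (x_i · y_{i+1} − x_{i+1} · y_i)| (indices mod n). Compute each cross term:
  (6)(2) − (-2)(4) = 20
  (-2)(0) − (-4)(2) = 8
  (-4)(-6) − (-4)(0) = 24
  (-4)(-4) − (4)(-6) = 40
  (4)(-2) − (5)(-4) = 12
  (5)(4) − (6)(-2) = 32
Sum = 136, so (signed) Area = 136/2 = 68, |Area| = 68.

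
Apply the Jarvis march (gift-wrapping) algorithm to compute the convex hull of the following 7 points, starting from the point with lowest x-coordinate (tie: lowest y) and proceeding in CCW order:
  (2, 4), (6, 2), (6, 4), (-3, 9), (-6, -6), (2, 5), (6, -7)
Hull (CCW) = [(-6, -6), (6, -7), (6, 4), (-3, 9)]

Jarvis march: at each step, from the current hull vertex p, select the next vertex q as the point such that every other point lies strictly to the left of (or on) the directed line p → q. (Equivalently: for every other point r, the cross product (q − p) × (r − p) ≥ 0.)
Starting point (lowest x, tie lowest y): (-6, -6). Wrap until returning to start. Resulting hull: (-6, -6), (6, -7), (6, 4), (-3, 9).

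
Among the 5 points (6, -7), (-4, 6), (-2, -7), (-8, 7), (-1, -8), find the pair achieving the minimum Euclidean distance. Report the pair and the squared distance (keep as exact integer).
Pair = ((-2, -7), (-1, -8)); squared distance = 2

Compute all C(5, 2) = 10 pairwise squared distances (x_i − x_j)² + (y_i − y_j)². The minimum is 2, attained by the pair ((-2, -7), (-1, -8)).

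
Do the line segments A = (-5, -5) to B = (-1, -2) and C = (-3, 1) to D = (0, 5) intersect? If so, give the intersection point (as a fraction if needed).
No (intersection of containing lines falls outside at least one segment)

Parametrize and solve: t = -10/7, s = -18/7. At least one of these is outside [0, 1], so the segments do not intersect.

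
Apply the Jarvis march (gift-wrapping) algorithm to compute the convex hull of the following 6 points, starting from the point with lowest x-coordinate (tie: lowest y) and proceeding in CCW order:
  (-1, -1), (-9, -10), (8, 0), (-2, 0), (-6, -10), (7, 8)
Hull (CCW) = [(-9, -10), (-6, -10), (8, 0), (7, 8), (-2, 0)]

Jarvis march: at each step, from the current hull vertex p, select the next vertex q as the point such that every other point lies strictly to the left of (or on) the directed line p → q. (Equivalently: for every other point r, the cross product (q − p) × (r − p) ≥ 0.)
Starting point (lowest x, tie lowest y): (-9, -10). Wrap until returning to start. Resulting hull: (-9, -10), (-6, -10), (8, 0), (7, 8), (-2, 0).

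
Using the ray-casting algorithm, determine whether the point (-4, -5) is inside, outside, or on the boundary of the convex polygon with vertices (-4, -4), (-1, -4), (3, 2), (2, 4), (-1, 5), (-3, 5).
The point (-4, -5) lies strictly outside the polygon

Cast a horizontal ray to the right from the query point and count how many polygon edges it crosses (each edge strictly once or zero times, handled with the usual half-open convention). 
Parity of crossings → even ⇒ outside.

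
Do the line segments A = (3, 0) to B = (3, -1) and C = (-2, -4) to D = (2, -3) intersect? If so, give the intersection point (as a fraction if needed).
No (intersection of containing lines falls outside at least one segment)

Parametrize and solve: t = 11/4, s = 5/4. At least one of these is outside [0, 1], so the segments do not intersect.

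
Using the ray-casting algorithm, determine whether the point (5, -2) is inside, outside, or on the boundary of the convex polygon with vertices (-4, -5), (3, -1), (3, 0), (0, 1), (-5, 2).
The point (5, -2) lies strictly outside the polygon

Cast a horizontal ray to the right from the query point and count how many polygon edges it crosses (each edge strictly once or zero times, handled with the usual half-open convention). 
Parity of crossings → even ⇒ outside.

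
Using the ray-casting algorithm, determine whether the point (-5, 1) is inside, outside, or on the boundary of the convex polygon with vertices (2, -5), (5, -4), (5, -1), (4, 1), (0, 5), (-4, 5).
The point (-5, 1) lies strictly outside the polygon

Cast a horizontal ray to the right from the query point and count how many polygon edges it crosses (each edge strictly once or zero times, handled with the usual half-open convention). 
Parity of crossings → even ⇒ outside.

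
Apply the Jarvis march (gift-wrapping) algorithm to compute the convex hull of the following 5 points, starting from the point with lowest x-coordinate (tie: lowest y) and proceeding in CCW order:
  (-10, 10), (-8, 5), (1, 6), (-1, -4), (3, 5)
Hull (CCW) = [(-10, 10), (-8, 5), (-1, -4), (3, 5), (1, 6)]

Jarvis march: at each step, from the current hull vertex p, select the next vertex q as the point such that every other point lies strictly to the left of (or on) the directed line p → q. (Equivalently: for every other point r, the cross product (q − p) × (r − p) ≥ 0.)
Starting point (lowest x, tie lowest y): (-10, 10). Wrap until returning to start. Resulting hull: (-10, 10), (-8, 5), (-1, -4), (3, 5), (1, 6).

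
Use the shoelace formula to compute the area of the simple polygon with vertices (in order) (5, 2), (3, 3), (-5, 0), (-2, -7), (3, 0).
Area = 43

Shoelace formula: Area = (1/2) |Σ_i (x_i · y_{i+1} − x_{i+1} · y_i)| (indices mod n). Compute each cross term:
  (5)(3) − (3)(2) = 9
  (3)(0) − (-5)(3) = 15
  (-5)(-7) − (-2)(0) = 35
  (-2)(0) − (3)(-7) = 21
  (3)(2) − (5)(0) = 6
Sum = 86, so (signed) Area = 86/2 = 43, |Area| = 43.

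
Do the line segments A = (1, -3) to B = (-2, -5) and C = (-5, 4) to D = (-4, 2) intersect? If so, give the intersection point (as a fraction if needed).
No (intersection of containing lines falls outside at least one segment)

Parametrize and solve: t = 5/8, s = 33/8. At least one of these is outside [0, 1], so the segments do not intersect.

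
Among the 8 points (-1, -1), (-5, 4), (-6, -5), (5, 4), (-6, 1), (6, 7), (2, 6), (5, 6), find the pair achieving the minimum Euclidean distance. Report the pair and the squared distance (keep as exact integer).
Pair = ((6, 7), (5, 6)); squared distance = 2

Compute all C(8, 2) = 28 pairwise squared distances (x_i − x_j)² + (y_i − y_j)². The minimum is 2, attained by the pair ((6, 7), (5, 6)).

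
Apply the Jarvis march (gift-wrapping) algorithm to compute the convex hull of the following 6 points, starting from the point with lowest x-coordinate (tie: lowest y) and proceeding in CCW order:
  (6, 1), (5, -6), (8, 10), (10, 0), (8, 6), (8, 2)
Hull (CCW) = [(5, -6), (10, 0), (8, 10), (6, 1)]

Jarvis march: at each step, from the current hull vertex p, select the next vertex q as the point such that every other point lies strictly to the left of (or on) the directed line p → q. (Equivalently: for every other point r, the cross product (q − p) × (r − p) ≥ 0.)
Starting point (lowest x, tie lowest y): (5, -6). Wrap until returning to start. Resulting hull: (5, -6), (10, 0), (8, 10), (6, 1).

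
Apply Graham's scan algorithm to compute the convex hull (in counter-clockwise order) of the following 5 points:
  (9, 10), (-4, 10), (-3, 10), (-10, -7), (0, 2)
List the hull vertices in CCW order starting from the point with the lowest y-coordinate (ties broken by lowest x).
Hull (CCW) = [(-10, -7), (9, 10), (-4, 10)]

Graham scan procedure:
  1. Find the pivot p₀ = point with lowest y (tie → lowest x): (-10, -7).
  2. Sort the remaining points by polar angle around p₀.
  3. Walk through sorted points, maintaining a stack; pop the top while the last three entries make a non-left turn (cross product ≤ 0).
  4. Final stack is the convex hull in CCW order: (-10, -7), (9, 10), (-4, 10).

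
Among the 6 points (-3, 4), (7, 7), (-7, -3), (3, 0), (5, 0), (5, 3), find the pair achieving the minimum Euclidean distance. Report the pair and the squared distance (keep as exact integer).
Pair = ((3, 0), (5, 0)); squared distance = 4

Compute all C(6, 2) = 15 pairwise squared distances (x_i − x_j)² + (y_i − y_j)². The minimum is 4, attained by the pair ((3, 0), (5, 0)).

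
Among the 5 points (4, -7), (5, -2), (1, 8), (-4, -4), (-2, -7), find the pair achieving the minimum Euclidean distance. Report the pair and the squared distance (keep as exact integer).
Pair = ((-4, -4), (-2, -7)); squared distance = 13

Compute all C(5, 2) = 10 pairwise squared distances (x_i − x_j)² + (y_i − y_j)². The minimum is 13, attained by the pair ((-4, -4), (-2, -7)).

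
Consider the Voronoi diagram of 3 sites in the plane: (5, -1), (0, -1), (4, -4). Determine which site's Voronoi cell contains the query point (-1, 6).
Nearest site = (0, -1)

The Voronoi cell of site s contains exactly those query points closer to s than to any other site. Compute squared distances from q = (-1, 6) to each site:
  (0 − -1)² + (-1 − 6)² = 50
  (5 − -1)² + (-1 − 6)² = 85
  (4 − -1)² + (-4 − 6)² = 125
Minimum is attained by (0, -1), so q lies in its Voronoi cell.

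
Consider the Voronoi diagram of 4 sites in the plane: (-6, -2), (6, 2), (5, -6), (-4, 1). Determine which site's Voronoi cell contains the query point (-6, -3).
Nearest site = (-6, -2)

The Voronoi cell of site s contains exactly those query points closer to s than to any other site. Compute squared distances from q = (-6, -3) to each site:
  (-6 − -6)² + (-2 − -3)² = 1
  (-4 − -6)² + (1 − -3)² = 20
  (5 − -6)² + (-6 − -3)² = 130
  (6 − -6)² + (2 − -3)² = 169
Minimum is attained by (-6, -2), so q lies in its Voronoi cell.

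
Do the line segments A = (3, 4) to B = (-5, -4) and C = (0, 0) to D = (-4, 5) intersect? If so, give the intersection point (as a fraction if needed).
Yes; intersection at (-4/9, 5/9) (t = 31/72 on AB, s = 1/9 on CD)

Parametrize AB as A + t(B − A) = (3 + -8 t, 4 + -8 t) and CD as C + s(D − C) = (0 + -4 s, 0 + 5 s). Solve the linear system for (t, s). Determinant = 72 ≠ 0, so a unique intersection of the containing lines exists. Solution: t = 31/72, s = 1/9 — both in [0, 1], so the segments cross. Intersection point: (-4/9, 5/9).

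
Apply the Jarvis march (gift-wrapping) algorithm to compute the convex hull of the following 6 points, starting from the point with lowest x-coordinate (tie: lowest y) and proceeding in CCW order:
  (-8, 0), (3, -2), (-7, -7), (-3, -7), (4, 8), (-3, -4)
Hull (CCW) = [(-8, 0), (-7, -7), (-3, -7), (3, -2), (4, 8)]

Jarvis march: at each step, from the current hull vertex p, select the next vertex q as the point such that every other point lies strictly to the left of (or on) the directed line p → q. (Equivalently: for every other point r, the cross product (q − p) × (r − p) ≥ 0.)
Starting point (lowest x, tie lowest y): (-8, 0). Wrap until returning to start. Resulting hull: (-8, 0), (-7, -7), (-3, -7), (3, -2), (4, 8).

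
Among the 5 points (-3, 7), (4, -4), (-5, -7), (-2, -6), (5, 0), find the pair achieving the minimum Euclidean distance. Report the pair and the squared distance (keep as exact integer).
Pair = ((-5, -7), (-2, -6)); squared distance = 10

Compute all C(5, 2) = 10 pairwise squared distances (x_i − x_j)² + (y_i − y_j)². The minimum is 10, attained by the pair ((-5, -7), (-2, -6)).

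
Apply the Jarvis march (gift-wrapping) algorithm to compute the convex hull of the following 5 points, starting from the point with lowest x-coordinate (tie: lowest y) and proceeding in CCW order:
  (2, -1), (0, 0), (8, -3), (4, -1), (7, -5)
Hull (CCW) = [(0, 0), (7, -5), (8, -3), (4, -1)]

Jarvis march: at each step, from the current hull vertex p, select the next vertex q as the point such that every other point lies strictly to the left of (or on) the directed line p → q. (Equivalently: for every other point r, the cross product (q − p) × (r − p) ≥ 0.)
Starting point (lowest x, tie lowest y): (0, 0). Wrap until returning to start. Resulting hull: (0, 0), (7, -5), (8, -3), (4, -1).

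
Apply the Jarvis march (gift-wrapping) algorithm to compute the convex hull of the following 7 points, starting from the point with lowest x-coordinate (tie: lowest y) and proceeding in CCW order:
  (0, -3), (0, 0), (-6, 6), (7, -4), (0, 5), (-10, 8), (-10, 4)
Hull (CCW) = [(-10, 4), (0, -3), (7, -4), (0, 5), (-10, 8)]

Jarvis march: at each step, from the current hull vertex p, select the next vertex q as the point such that every other point lies strictly to the left of (or on) the directed line p → q. (Equivalently: for every other point r, the cross product (q − p) × (r − p) ≥ 0.)
Starting point (lowest x, tie lowest y): (-10, 4). Wrap until returning to start. Resulting hull: (-10, 4), (0, -3), (7, -4), (0, 5), (-10, 8).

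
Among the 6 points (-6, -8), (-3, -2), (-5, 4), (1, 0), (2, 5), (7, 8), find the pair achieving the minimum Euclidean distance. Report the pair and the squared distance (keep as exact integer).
Pair = ((-3, -2), (1, 0)); squared distance = 20

Compute all C(6, 2) = 15 pairwise squared distances (x_i − x_j)² + (y_i − y_j)². The minimum is 20, attained by the pair ((-3, -2), (1, 0)).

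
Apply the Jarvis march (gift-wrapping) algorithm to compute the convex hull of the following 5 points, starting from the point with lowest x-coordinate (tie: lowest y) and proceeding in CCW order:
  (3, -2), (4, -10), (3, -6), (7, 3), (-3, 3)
Hull (CCW) = [(-3, 3), (4, -10), (7, 3)]

Jarvis march: at each step, from the current hull vertex p, select the next vertex q as the point such that every other point lies strictly to the left of (or on) the directed line p → q. (Equivalently: for every other point r, the cross product (q − p) × (r − p) ≥ 0.)
Starting point (lowest x, tie lowest y): (-3, 3). Wrap until returning to start. Resulting hull: (-3, 3), (4, -10), (7, 3).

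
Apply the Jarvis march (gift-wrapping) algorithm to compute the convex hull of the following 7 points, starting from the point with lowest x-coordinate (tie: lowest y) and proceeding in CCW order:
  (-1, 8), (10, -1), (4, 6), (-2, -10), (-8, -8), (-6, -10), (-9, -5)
Hull (CCW) = [(-9, -5), (-8, -8), (-6, -10), (-2, -10), (10, -1), (4, 6), (-1, 8)]

Jarvis march: at each step, from the current hull vertex p, select the next vertex q as the point such that every other point lies strictly to the left of (or on) the directed line p → q. (Equivalently: for every other point r, the cross product (q − p) × (r − p) ≥ 0.)
Starting point (lowest x, tie lowest y): (-9, -5). Wrap until returning to start. Resulting hull: (-9, -5), (-8, -8), (-6, -10), (-2, -10), (10, -1), (4, 6), (-1, 8).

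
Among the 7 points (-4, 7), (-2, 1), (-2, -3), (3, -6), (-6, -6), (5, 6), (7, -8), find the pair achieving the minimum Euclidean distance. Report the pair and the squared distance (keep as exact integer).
Pair = ((-2, 1), (-2, -3)); squared distance = 16

Compute all C(7, 2) = 21 pairwise squared distances (x_i − x_j)² + (y_i − y_j)². The minimum is 16, attained by the pair ((-2, 1), (-2, -3)).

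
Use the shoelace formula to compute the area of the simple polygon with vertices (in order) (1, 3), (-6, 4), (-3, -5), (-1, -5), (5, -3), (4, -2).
Area = 59

Shoelace formula: Area = (1/2) |Σ_i (x_i · y_{i+1} − x_{i+1} · y_i)| (indices mod n). Compute each cross term:
  (1)(4) − (-6)(3) = 22
  (-6)(-5) − (-3)(4) = 42
  (-3)(-5) − (-1)(-5) = 10
  (-1)(-3) − (5)(-5) = 28
  (5)(-2) − (4)(-3) = 2
  (4)(3) − (1)(-2) = 14
Sum = 118, so (signed) Area = 118/2 = 59, |Area| = 59.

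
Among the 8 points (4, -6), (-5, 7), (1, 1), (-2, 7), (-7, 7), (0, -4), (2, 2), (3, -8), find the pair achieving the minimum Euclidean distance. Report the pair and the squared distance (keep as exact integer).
Pair = ((1, 1), (2, 2)); squared distance = 2

Compute all C(8, 2) = 28 pairwise squared distances (x_i − x_j)² + (y_i − y_j)². The minimum is 2, attained by the pair ((1, 1), (2, 2)).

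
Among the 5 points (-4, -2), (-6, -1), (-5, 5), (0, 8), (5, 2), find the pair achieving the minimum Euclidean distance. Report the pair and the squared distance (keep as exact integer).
Pair = ((-4, -2), (-6, -1)); squared distance = 5

Compute all C(5, 2) = 10 pairwise squared distances (x_i − x_j)² + (y_i − y_j)². The minimum is 5, attained by the pair ((-4, -2), (-6, -1)).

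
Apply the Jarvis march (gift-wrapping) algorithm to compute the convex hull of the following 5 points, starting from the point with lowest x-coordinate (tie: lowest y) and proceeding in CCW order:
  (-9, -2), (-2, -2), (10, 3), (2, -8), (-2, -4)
Hull (CCW) = [(-9, -2), (2, -8), (10, 3)]

Jarvis march: at each step, from the current hull vertex p, select the next vertex q as the point such that every other point lies strictly to the left of (or on) the directed line p → q. (Equivalently: for every other point r, the cross product (q − p) × (r − p) ≥ 0.)
Starting point (lowest x, tie lowest y): (-9, -2). Wrap until returning to start. Resulting hull: (-9, -2), (2, -8), (10, 3).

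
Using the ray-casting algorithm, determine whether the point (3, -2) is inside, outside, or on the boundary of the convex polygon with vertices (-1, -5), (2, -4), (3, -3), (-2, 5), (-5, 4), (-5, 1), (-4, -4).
The point (3, -2) lies strictly outside the polygon

Cast a horizontal ray to the right from the query point and count how many polygon edges it crosses (each edge strictly once or zero times, handled with the usual half-open convention). 
Parity of crossings → even ⇒ outside.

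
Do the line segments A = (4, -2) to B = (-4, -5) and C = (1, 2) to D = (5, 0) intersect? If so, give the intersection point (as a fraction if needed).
No (intersection of containing lines falls outside at least one segment)

Parametrize and solve: t = -5/14, s = 41/28. At least one of these is outside [0, 1], so the segments do not intersect.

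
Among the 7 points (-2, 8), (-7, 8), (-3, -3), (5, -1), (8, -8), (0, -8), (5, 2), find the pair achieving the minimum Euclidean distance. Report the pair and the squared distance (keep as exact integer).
Pair = ((5, -1), (5, 2)); squared distance = 9

Compute all C(7, 2) = 21 pairwise squared distances (x_i − x_j)² + (y_i − y_j)². The minimum is 9, attained by the pair ((5, -1), (5, 2)).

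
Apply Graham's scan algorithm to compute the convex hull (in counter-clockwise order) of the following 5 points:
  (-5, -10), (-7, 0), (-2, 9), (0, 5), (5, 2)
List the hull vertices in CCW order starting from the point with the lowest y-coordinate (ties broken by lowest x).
Hull (CCW) = [(-5, -10), (5, 2), (-2, 9), (-7, 0)]

Graham scan procedure:
  1. Find the pivot p₀ = point with lowest y (tie → lowest x): (-5, -10).
  2. Sort the remaining points by polar angle around p₀.
  3. Walk through sorted points, maintaining a stack; pop the top while the last three entries make a non-left turn (cross product ≤ 0).
  4. Final stack is the convex hull in CCW order: (-5, -10), (5, 2), (-2, 9), (-7, 0).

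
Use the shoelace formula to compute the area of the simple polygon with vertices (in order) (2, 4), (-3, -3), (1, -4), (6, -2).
Area = 71/2

Shoelace formula: Area = (1/2) |Σ_i (x_i · y_{i+1} − x_{i+1} · y_i)| (indices mod n). Compute each cross term:
  (2)(-3) − (-3)(4) = 6
  (-3)(-4) − (1)(-3) = 15
  (1)(-2) − (6)(-4) = 22
  (6)(4) − (2)(-2) = 28
Sum = 71, so (signed) Area = 71/2 = 71/2, |Area| = 71/2.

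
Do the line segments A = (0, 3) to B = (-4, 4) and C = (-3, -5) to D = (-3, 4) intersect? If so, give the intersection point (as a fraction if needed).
Yes; intersection at (-3, 15/4) (t = 3/4 on AB, s = 35/36 on CD)

Parametrize AB as A + t(B − A) = (0 + -4 t, 3 + 1 t) and CD as C + s(D − C) = (-3 + 0 s, -5 + 9 s). Solve the linear system for (t, s). Determinant = 36 ≠ 0, so a unique intersection of the containing lines exists. Solution: t = 3/4, s = 35/36 — both in [0, 1], so the segments cross. Intersection point: (-3, 15/4).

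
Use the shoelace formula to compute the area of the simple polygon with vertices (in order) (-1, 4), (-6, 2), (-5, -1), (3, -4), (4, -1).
Area = 89/2

Shoelace formula: Area = (1/2) |Σ_i (x_i · y_{i+1} − x_{i+1} · y_i)| (indices mod n). Compute each cross term:
  (-1)(2) − (-6)(4) = 22
  (-6)(-1) − (-5)(2) = 16
  (-5)(-4) − (3)(-1) = 23
  (3)(-1) − (4)(-4) = 13
  (4)(4) − (-1)(-1) = 15
Sum = 89, so (signed) Area = 89/2 = 89/2, |Area| = 89/2.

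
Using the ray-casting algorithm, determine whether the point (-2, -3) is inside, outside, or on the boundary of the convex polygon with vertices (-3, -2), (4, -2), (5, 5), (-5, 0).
The point (-2, -3) lies strictly outside the polygon

Cast a horizontal ray to the right from the query point and count how many polygon edges it crosses (each edge strictly once or zero times, handled with the usual half-open convention). 
Parity of crossings → even ⇒ outside.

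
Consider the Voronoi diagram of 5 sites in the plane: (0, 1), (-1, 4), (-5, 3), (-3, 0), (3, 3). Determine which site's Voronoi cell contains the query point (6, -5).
Nearest site = (0, 1)

The Voronoi cell of site s contains exactly those query points closer to s than to any other site. Compute squared distances from q = (6, -5) to each site:
  (0 − 6)² + (1 − -5)² = 72
  (3 − 6)² + (3 − -5)² = 73
  (-3 − 6)² + (0 − -5)² = 106
  (-1 − 6)² + (4 − -5)² = 130
  (-5 − 6)² + (3 − -5)² = 185
Minimum is attained by (0, 1), so q lies in its Voronoi cell.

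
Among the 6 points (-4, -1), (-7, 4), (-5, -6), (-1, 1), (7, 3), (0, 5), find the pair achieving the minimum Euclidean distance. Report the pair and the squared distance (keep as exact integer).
Pair = ((-4, -1), (-1, 1)); squared distance = 13

Compute all C(6, 2) = 15 pairwise squared distances (x_i − x_j)² + (y_i − y_j)². The minimum is 13, attained by the pair ((-4, -1), (-1, 1)).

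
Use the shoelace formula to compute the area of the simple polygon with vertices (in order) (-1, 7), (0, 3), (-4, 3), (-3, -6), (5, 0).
Area = 107/2

Shoelace formula: Area = (1/2) |Σ_i (x_i · y_{i+1} − x_{i+1} · y_i)| (indices mod n). Compute each cross term:
  (-1)(3) − (0)(7) = -3
  (0)(3) − (-4)(3) = 12
  (-4)(-6) − (-3)(3) = 33
  (-3)(0) − (5)(-6) = 30
  (5)(7) − (-1)(0) = 35
Sum = 107, so (signed) Area = 107/2 = 107/2, |Area| = 107/2.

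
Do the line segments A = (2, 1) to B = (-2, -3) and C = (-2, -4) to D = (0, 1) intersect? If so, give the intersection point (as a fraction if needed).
Yes; intersection at (-4/3, -7/3) (t = 5/6 on AB, s = 1/3 on CD)

Parametrize AB as A + t(B − A) = (2 + -4 t, 1 + -4 t) and CD as C + s(D − C) = (-2 + 2 s, -4 + 5 s). Solve the linear system for (t, s). Determinant = 12 ≠ 0, so a unique intersection of the containing lines exists. Solution: t = 5/6, s = 1/3 — both in [0, 1], so the segments cross. Intersection point: (-4/3, -7/3).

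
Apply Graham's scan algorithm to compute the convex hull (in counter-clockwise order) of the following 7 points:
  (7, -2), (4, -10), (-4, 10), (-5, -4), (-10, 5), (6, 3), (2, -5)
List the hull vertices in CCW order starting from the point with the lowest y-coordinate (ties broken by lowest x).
Hull (CCW) = [(4, -10), (7, -2), (6, 3), (-4, 10), (-10, 5), (-5, -4)]

Graham scan procedure:
  1. Find the pivot p₀ = point with lowest y (tie → lowest x): (4, -10).
  2. Sort the remaining points by polar angle around p₀.
  3. Walk through sorted points, maintaining a stack; pop the top while the last three entries make a non-left turn (cross product ≤ 0).
  4. Final stack is the convex hull in CCW order: (4, -10), (7, -2), (6, 3), (-4, 10), (-10, 5), (-5, -4).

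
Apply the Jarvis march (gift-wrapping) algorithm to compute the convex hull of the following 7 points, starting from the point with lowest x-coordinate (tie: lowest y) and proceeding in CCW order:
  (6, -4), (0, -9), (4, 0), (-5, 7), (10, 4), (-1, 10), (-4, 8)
Hull (CCW) = [(-5, 7), (0, -9), (6, -4), (10, 4), (-1, 10), (-4, 8)]

Jarvis march: at each step, from the current hull vertex p, select the next vertex q as the point such that every other point lies strictly to the left of (or on) the directed line p → q. (Equivalently: for every other point r, the cross product (q − p) × (r − p) ≥ 0.)
Starting point (lowest x, tie lowest y): (-5, 7). Wrap until returning to start. Resulting hull: (-5, 7), (0, -9), (6, -4), (10, 4), (-1, 10), (-4, 8).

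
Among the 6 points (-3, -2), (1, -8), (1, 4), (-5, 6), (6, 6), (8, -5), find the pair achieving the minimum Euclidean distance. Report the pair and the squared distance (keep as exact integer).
Pair = ((1, 4), (6, 6)); squared distance = 29

Compute all C(6, 2) = 15 pairwise squared distances (x_i − x_j)² + (y_i − y_j)². The minimum is 29, attained by the pair ((1, 4), (6, 6)).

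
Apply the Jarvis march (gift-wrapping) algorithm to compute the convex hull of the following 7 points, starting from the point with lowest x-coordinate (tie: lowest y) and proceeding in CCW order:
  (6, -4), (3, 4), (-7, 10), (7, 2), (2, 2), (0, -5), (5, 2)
Hull (CCW) = [(-7, 10), (0, -5), (6, -4), (7, 2)]

Jarvis march: at each step, from the current hull vertex p, select the next vertex q as the point such that every other point lies strictly to the left of (or on) the directed line p → q. (Equivalently: for every other point r, the cross product (q − p) × (r − p) ≥ 0.)
Starting point (lowest x, tie lowest y): (-7, 10). Wrap until returning to start. Resulting hull: (-7, 10), (0, -5), (6, -4), (7, 2).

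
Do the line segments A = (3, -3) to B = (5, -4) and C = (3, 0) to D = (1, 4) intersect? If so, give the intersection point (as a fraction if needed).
No (intersection of containing lines falls outside at least one segment)

Parametrize and solve: t = 1, s = -1. At least one of these is outside [0, 1], so the segments do not intersect.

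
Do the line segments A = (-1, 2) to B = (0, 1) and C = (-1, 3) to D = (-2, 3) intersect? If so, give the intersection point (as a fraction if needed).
No (intersection of containing lines falls outside at least one segment)

Parametrize and solve: t = -1, s = 1. At least one of these is outside [0, 1], so the segments do not intersect.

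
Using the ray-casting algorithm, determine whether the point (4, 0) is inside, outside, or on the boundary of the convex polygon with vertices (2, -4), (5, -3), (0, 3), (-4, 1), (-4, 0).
The point (4, 0) lies strictly outside the polygon

Cast a horizontal ray to the right from the query point and count how many polygon edges it crosses (each edge strictly once or zero times, handled with the usual half-open convention). 
Parity of crossings → even ⇒ outside.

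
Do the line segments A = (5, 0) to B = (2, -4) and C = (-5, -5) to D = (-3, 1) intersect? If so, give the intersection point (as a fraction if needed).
No (intersection of containing lines falls outside at least one segment)

Parametrize and solve: t = 5, s = -5/2. At least one of these is outside [0, 1], so the segments do not intersect.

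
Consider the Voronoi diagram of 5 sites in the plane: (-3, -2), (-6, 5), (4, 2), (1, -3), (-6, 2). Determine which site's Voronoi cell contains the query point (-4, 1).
Nearest site = (-6, 2)

The Voronoi cell of site s contains exactly those query points closer to s than to any other site. Compute squared distances from q = (-4, 1) to each site:
  (-6 − -4)² + (2 − 1)² = 5
  (-3 − -4)² + (-2 − 1)² = 10
  (-6 − -4)² + (5 − 1)² = 20
  (1 − -4)² + (-3 − 1)² = 41
  (4 − -4)² + (2 − 1)² = 65
Minimum is attained by (-6, 2), so q lies in its Voronoi cell.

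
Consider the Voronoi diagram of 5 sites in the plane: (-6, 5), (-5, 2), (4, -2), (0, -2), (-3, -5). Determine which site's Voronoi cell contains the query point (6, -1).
Nearest site = (4, -2)

The Voronoi cell of site s contains exactly those query points closer to s than to any other site. Compute squared distances from q = (6, -1) to each site:
  (4 − 6)² + (-2 − -1)² = 5
  (0 − 6)² + (-2 − -1)² = 37
  (-3 − 6)² + (-5 − -1)² = 97
  (-5 − 6)² + (2 − -1)² = 130
  (-6 − 6)² + (5 − -1)² = 180
Minimum is attained by (4, -2), so q lies in its Voronoi cell.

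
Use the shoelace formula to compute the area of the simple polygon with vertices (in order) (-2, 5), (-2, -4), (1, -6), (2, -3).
Area = 47/2

Shoelace formula: Area = (1/2) |Σ_i (x_i · y_{i+1} − x_{i+1} · y_i)| (indices mod n). Compute each cross term:
  (-2)(-4) − (-2)(5) = 18
  (-2)(-6) − (1)(-4) = 16
  (1)(-3) − (2)(-6) = 9
  (2)(5) − (-2)(-3) = 4
Sum = 47, so (signed) Area = 47/2 = 47/2, |Area| = 47/2.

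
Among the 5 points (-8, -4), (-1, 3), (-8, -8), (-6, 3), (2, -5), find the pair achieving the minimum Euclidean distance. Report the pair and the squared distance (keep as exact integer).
Pair = ((-8, -4), (-8, -8)); squared distance = 16

Compute all C(5, 2) = 10 pairwise squared distances (x_i − x_j)² + (y_i − y_j)². The minimum is 16, attained by the pair ((-8, -4), (-8, -8)).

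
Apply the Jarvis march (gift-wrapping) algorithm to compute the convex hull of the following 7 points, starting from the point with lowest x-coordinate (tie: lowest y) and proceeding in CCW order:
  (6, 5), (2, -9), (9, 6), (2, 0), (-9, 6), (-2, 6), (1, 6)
Hull (CCW) = [(-9, 6), (2, -9), (9, 6)]

Jarvis march: at each step, from the current hull vertex p, select the next vertex q as the point such that every other point lies strictly to the left of (or on) the directed line p → q. (Equivalently: for every other point r, the cross product (q − p) × (r − p) ≥ 0.)
Starting point (lowest x, tie lowest y): (-9, 6). Wrap until returning to start. Resulting hull: (-9, 6), (2, -9), (9, 6).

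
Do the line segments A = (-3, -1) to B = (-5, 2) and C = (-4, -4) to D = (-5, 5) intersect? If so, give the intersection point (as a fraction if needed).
Yes; intersection at (-23/5, 7/5) (t = 4/5 on AB, s = 3/5 on CD)

Parametrize AB as A + t(B − A) = (-3 + -2 t, -1 + 3 t) and CD as C + s(D − C) = (-4 + -1 s, -4 + 9 s). Solve the linear system for (t, s). Determinant = 15 ≠ 0, so a unique intersection of the containing lines exists. Solution: t = 4/5, s = 3/5 — both in [0, 1], so the segments cross. Intersection point: (-23/5, 7/5).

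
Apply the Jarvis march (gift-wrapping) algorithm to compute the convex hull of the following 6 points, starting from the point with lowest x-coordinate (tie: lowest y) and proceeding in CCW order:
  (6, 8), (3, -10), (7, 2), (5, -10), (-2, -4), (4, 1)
Hull (CCW) = [(-2, -4), (3, -10), (5, -10), (7, 2), (6, 8)]

Jarvis march: at each step, from the current hull vertex p, select the next vertex q as the point such that every other point lies strictly to the left of (or on) the directed line p → q. (Equivalently: for every other point r, the cross product (q − p) × (r − p) ≥ 0.)
Starting point (lowest x, tie lowest y): (-2, -4). Wrap until returning to start. Resulting hull: (-2, -4), (3, -10), (5, -10), (7, 2), (6, 8).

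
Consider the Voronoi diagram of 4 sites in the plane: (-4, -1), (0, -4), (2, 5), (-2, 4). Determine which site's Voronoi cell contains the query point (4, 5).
Nearest site = (2, 5)

The Voronoi cell of site s contains exactly those query points closer to s than to any other site. Compute squared distances from q = (4, 5) to each site:
  (2 − 4)² + (5 − 5)² = 4
  (-2 − 4)² + (4 − 5)² = 37
  (0 − 4)² + (-4 − 5)² = 97
  (-4 − 4)² + (-1 − 5)² = 100
Minimum is attained by (2, 5), so q lies in its Voronoi cell.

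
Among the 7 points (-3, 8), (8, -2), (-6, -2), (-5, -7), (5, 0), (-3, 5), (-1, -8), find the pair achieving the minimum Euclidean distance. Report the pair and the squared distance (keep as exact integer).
Pair = ((-3, 8), (-3, 5)); squared distance = 9

Compute all C(7, 2) = 21 pairwise squared distances (x_i − x_j)² + (y_i − y_j)². The minimum is 9, attained by the pair ((-3, 8), (-3, 5)).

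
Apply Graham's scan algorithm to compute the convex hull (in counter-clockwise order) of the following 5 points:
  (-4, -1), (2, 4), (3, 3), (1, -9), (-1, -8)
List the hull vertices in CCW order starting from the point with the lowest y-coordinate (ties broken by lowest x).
Hull (CCW) = [(1, -9), (3, 3), (2, 4), (-4, -1), (-1, -8)]

Graham scan procedure:
  1. Find the pivot p₀ = point with lowest y (tie → lowest x): (1, -9).
  2. Sort the remaining points by polar angle around p₀.
  3. Walk through sorted points, maintaining a stack; pop the top while the last three entries make a non-left turn (cross product ≤ 0).
  4. Final stack is the convex hull in CCW order: (1, -9), (3, 3), (2, 4), (-4, -1), (-1, -8).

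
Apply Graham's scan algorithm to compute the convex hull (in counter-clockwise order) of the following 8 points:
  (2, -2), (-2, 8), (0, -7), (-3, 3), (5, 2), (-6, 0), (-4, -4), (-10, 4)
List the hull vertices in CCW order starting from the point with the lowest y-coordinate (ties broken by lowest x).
Hull (CCW) = [(0, -7), (5, 2), (-2, 8), (-10, 4), (-4, -4)]

Graham scan procedure:
  1. Find the pivot p₀ = point with lowest y (tie → lowest x): (0, -7).
  2. Sort the remaining points by polar angle around p₀.
  3. Walk through sorted points, maintaining a stack; pop the top while the last three entries make a non-left turn (cross product ≤ 0).
  4. Final stack is the convex hull in CCW order: (0, -7), (5, 2), (-2, 8), (-10, 4), (-4, -4).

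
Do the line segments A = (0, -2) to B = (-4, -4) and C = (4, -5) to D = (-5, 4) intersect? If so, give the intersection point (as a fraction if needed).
No (intersection of containing lines falls outside at least one segment)

Parametrize and solve: t = -1/6, s = 10/27. At least one of these is outside [0, 1], so the segments do not intersect.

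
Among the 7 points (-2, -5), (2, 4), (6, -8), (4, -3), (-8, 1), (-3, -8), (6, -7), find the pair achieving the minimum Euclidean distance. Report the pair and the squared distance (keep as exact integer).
Pair = ((6, -8), (6, -7)); squared distance = 1

Compute all C(7, 2) = 21 pairwise squared distances (x_i − x_j)² + (y_i − y_j)². The minimum is 1, attained by the pair ((6, -8), (6, -7)).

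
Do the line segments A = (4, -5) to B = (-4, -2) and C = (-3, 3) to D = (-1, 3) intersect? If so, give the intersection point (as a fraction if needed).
No (intersection of containing lines falls outside at least one segment)

Parametrize and solve: t = 8/3, s = -43/6. At least one of these is outside [0, 1], so the segments do not intersect.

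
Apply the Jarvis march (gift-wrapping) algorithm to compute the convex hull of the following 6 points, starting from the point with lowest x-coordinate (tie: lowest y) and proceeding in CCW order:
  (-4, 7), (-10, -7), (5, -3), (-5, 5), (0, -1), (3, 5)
Hull (CCW) = [(-10, -7), (5, -3), (3, 5), (-4, 7), (-5, 5)]

Jarvis march: at each step, from the current hull vertex p, select the next vertex q as the point such that every other point lies strictly to the left of (or on) the directed line p → q. (Equivalently: for every other point r, the cross product (q − p) × (r − p) ≥ 0.)
Starting point (lowest x, tie lowest y): (-10, -7). Wrap until returning to start. Resulting hull: (-10, -7), (5, -3), (3, 5), (-4, 7), (-5, 5).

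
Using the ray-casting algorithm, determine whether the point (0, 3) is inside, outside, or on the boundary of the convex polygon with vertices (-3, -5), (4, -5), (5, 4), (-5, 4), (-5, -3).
The point (0, 3) lies strictly inside the polygon

Cast a horizontal ray to the right from the query point and count how many polygon edges it crosses (each edge strictly once or zero times, handled with the usual half-open convention). 
Parity of crossings → odd ⇒ inside.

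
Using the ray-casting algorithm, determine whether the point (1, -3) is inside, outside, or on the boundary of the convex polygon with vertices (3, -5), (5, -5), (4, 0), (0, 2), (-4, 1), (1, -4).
The point (1, -3) lies strictly inside the polygon

Cast a horizontal ray to the right from the query point and count how many polygon edges it crosses (each edge strictly once or zero times, handled with the usual half-open convention). 
Parity of crossings → odd ⇒ inside.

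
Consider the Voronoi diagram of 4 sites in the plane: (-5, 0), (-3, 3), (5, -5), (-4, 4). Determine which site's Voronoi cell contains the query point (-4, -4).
Nearest site = (-5, 0)

The Voronoi cell of site s contains exactly those query points closer to s than to any other site. Compute squared distances from q = (-4, -4) to each site:
  (-5 − -4)² + (0 − -4)² = 17
  (-3 − -4)² + (3 − -4)² = 50
  (-4 − -4)² + (4 − -4)² = 64
  (5 − -4)² + (-5 − -4)² = 82
Minimum is attained by (-5, 0), so q lies in its Voronoi cell.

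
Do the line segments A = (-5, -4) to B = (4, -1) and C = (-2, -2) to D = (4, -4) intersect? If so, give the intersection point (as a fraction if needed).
Yes; intersection at (-1/2, -5/2) (t = 1/2 on AB, s = 1/4 on CD)

Parametrize AB as A + t(B − A) = (-5 + 9 t, -4 + 3 t) and CD as C + s(D − C) = (-2 + 6 s, -2 + -2 s). Solve the linear system for (t, s). Determinant = 36 ≠ 0, so a unique intersection of the containing lines exists. Solution: t = 1/2, s = 1/4 — both in [0, 1], so the segments cross. Intersection point: (-1/2, -5/2).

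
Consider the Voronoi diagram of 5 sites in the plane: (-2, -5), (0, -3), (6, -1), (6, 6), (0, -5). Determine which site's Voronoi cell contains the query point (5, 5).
Nearest site = (6, 6)

The Voronoi cell of site s contains exactly those query points closer to s than to any other site. Compute squared distances from q = (5, 5) to each site:
  (6 − 5)² + (6 − 5)² = 2
  (6 − 5)² + (-1 − 5)² = 37
  (0 − 5)² + (-3 − 5)² = 89
  (0 − 5)² + (-5 − 5)² = 125
  (-2 − 5)² + (-5 − 5)² = 149
Minimum is attained by (6, 6), so q lies in its Voronoi cell.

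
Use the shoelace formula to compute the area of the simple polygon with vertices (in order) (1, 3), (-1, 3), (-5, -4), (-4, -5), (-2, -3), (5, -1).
Area = 69/2

Shoelace formula: Area = (1/2) |Σ_i (x_i · y_{i+1} − x_{i+1} · y_i)| (indices mod n). Compute each cross term:
  (1)(3) − (-1)(3) = 6
  (-1)(-4) − (-5)(3) = 19
  (-5)(-5) − (-4)(-4) = 9
  (-4)(-3) − (-2)(-5) = 2
  (-2)(-1) − (5)(-3) = 17
  (5)(3) − (1)(-1) = 16
Sum = 69, so (signed) Area = 69/2 = 69/2, |Area| = 69/2.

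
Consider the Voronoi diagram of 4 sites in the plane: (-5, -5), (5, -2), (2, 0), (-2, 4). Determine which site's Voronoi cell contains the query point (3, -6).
Nearest site = (5, -2)

The Voronoi cell of site s contains exactly those query points closer to s than to any other site. Compute squared distances from q = (3, -6) to each site:
  (5 − 3)² + (-2 − -6)² = 20
  (2 − 3)² + (0 − -6)² = 37
  (-5 − 3)² + (-5 − -6)² = 65
  (-2 − 3)² + (4 − -6)² = 125
Minimum is attained by (5, -2), so q lies in its Voronoi cell.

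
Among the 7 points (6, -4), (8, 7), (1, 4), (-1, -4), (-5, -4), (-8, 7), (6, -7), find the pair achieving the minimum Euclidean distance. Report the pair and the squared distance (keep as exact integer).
Pair = ((6, -4), (6, -7)); squared distance = 9

Compute all C(7, 2) = 21 pairwise squared distances (x_i − x_j)² + (y_i − y_j)². The minimum is 9, attained by the pair ((6, -4), (6, -7)).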